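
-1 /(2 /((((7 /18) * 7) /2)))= -49 /72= -0.68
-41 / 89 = -0.46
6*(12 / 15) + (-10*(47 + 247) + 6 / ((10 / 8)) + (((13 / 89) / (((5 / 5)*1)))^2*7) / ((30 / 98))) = -348117509 / 118815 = -2929.91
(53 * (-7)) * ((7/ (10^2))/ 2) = -2597/ 200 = -12.98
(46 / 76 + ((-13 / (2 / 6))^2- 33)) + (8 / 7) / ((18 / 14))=509407 / 342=1489.49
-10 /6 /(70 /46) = -23 /21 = -1.10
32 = 32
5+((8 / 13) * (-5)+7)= 116 / 13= 8.92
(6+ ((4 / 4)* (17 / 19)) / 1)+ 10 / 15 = 431 / 57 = 7.56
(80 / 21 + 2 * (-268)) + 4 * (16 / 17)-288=-291464 / 357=-816.43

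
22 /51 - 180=-9158 /51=-179.57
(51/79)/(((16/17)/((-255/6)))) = -73695/2528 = -29.15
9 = 9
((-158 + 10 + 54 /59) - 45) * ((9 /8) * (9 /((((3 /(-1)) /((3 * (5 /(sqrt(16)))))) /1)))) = 4589865 /1888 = 2431.07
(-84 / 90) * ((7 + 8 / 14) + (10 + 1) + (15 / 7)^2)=-454 / 21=-21.62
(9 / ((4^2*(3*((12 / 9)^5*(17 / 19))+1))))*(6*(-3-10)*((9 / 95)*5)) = -1.69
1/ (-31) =-1/ 31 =-0.03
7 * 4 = 28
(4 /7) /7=0.08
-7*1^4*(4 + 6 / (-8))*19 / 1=-1729 / 4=-432.25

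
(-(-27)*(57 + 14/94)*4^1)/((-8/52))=-1885572/47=-40118.55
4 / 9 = 0.44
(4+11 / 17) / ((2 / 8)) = 316 / 17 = 18.59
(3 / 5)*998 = 2994 / 5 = 598.80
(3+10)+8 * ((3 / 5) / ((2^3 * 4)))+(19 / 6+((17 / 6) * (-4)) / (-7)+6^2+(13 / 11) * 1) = 84881 / 1540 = 55.12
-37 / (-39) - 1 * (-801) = 801.95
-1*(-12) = 12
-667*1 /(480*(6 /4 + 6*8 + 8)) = -29 /1200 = -0.02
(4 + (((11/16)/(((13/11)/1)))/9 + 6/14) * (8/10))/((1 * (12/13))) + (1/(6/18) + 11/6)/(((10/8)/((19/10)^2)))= 7075951/378000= 18.72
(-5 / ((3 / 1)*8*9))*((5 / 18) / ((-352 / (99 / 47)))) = 25 / 649728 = 0.00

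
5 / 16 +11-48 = -587 / 16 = -36.69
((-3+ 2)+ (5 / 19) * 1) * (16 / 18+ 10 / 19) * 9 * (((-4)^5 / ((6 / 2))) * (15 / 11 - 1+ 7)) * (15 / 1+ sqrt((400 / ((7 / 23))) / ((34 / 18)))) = 976060.23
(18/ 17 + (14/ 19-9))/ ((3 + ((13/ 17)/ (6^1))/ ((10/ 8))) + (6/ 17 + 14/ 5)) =-6981/ 6061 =-1.15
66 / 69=22 / 23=0.96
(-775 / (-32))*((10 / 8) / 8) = 3875 / 1024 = 3.78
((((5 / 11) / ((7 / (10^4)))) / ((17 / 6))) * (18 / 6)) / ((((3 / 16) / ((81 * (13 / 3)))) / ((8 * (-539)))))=-5549929411.76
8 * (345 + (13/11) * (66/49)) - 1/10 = 1358591/490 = 2772.63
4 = 4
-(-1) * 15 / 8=15 / 8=1.88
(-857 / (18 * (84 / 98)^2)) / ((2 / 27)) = -41993 / 48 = -874.85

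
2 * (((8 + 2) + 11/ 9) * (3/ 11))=6.12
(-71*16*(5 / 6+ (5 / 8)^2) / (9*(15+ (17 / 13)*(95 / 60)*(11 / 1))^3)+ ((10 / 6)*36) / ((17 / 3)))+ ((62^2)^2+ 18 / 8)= 2896189818910198547 / 196001722156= 14776348.84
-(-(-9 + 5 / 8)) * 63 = -4221 / 8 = -527.62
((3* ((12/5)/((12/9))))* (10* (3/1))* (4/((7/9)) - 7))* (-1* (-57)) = -17148.86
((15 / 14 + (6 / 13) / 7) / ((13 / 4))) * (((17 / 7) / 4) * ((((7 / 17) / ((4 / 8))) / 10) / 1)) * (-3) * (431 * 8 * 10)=-2141208 / 1183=-1809.98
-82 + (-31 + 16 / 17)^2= 821.53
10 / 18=5 / 9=0.56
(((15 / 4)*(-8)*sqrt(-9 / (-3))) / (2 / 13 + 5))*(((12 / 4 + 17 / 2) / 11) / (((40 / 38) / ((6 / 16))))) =-51129*sqrt(3) / 23584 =-3.76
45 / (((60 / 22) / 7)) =231 / 2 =115.50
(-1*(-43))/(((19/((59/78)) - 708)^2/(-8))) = -299366/405821025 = -0.00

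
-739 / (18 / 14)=-5173 / 9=-574.78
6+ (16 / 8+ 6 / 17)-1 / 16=8.29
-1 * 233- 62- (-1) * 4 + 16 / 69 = -20063 / 69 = -290.77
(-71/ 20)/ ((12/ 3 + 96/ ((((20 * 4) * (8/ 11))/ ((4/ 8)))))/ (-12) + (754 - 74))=-0.01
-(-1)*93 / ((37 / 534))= 49662 / 37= 1342.22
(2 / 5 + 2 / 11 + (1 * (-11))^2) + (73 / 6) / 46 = 1849627 / 15180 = 121.85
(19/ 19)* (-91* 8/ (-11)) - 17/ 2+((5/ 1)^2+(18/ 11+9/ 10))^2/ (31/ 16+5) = 112134953/ 671550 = 166.98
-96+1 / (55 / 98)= -94.22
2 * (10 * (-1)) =-20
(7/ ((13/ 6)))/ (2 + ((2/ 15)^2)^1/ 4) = 1.61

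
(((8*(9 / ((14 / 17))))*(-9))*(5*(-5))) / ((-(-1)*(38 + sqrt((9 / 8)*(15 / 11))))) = 460468800 / 888559-826200*sqrt(330) / 888559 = 501.33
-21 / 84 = -1 / 4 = -0.25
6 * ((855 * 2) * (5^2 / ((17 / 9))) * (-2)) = -271588.24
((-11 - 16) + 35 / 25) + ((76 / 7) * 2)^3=17515136 / 1715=10212.91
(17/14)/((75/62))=527/525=1.00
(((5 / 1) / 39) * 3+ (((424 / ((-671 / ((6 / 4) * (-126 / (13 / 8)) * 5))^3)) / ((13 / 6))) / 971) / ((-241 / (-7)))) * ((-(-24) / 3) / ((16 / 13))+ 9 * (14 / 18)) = 21176265779230950495 / 4038380515920341162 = 5.24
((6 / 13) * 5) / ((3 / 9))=90 / 13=6.92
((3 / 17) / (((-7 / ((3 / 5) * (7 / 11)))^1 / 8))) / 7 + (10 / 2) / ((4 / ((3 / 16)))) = 0.22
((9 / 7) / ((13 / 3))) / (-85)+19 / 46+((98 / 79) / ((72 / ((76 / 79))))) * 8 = 10835188067 / 19985491890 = 0.54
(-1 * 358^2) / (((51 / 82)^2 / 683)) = -588592144688 / 2601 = -226294557.74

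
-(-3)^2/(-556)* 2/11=9/3058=0.00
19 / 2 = 9.50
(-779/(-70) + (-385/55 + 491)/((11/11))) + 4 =34939/70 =499.13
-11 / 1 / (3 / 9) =-33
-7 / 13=-0.54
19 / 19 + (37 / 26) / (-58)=1471 / 1508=0.98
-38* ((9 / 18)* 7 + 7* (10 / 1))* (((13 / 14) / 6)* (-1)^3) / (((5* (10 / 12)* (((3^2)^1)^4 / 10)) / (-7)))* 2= -24206 / 10935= -2.21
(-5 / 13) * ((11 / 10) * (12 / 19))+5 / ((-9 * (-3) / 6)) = 1876 / 2223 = 0.84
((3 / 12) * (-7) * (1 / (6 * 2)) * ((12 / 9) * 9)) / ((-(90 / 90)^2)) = 7 / 4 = 1.75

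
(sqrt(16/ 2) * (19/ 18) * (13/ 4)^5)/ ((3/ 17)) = 6134.38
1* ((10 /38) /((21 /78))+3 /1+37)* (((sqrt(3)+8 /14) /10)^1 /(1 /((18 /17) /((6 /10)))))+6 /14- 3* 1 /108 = 2582761 /569772+16350* sqrt(3) /2261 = 17.06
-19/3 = -6.33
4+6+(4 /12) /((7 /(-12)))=66 /7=9.43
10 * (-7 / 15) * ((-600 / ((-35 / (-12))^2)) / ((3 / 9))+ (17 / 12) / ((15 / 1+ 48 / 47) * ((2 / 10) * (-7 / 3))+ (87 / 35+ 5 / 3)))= 8020217 / 8106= 989.42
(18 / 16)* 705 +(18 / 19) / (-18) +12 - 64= 112643 / 152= 741.07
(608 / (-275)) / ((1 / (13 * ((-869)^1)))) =624416 / 25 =24976.64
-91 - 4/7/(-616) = -98097/1078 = -91.00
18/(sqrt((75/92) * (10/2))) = 12 * sqrt(345)/25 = 8.92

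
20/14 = 10/7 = 1.43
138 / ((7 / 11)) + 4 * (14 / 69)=105134 / 483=217.67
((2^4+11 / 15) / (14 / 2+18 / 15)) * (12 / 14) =502 / 287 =1.75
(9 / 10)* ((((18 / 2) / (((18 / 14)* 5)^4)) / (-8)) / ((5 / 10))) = -2401 / 2025000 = -0.00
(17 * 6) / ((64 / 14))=357 / 16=22.31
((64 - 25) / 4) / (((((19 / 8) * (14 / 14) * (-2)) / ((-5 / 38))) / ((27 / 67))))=5265 / 48374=0.11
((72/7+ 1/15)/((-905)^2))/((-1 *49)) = -1087/4213883625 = -0.00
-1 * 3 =-3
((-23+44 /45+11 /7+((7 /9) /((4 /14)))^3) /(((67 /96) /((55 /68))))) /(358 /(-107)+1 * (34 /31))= 2068849387 /14453294940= 0.14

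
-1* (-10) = 10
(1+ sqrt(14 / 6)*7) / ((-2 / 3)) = -7*sqrt(21) / 2- 3 / 2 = -17.54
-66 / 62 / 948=-11 / 9796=-0.00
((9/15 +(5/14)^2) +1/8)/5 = 1671/9800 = 0.17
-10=-10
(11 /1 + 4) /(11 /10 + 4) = 50 /17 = 2.94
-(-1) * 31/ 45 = 31/ 45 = 0.69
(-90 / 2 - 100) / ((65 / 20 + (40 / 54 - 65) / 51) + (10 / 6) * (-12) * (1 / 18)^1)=-798660 / 4841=-164.98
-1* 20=-20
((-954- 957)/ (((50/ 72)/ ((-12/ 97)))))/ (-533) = -63504/ 99425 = -0.64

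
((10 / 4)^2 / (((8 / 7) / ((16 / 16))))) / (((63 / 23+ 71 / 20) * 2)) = 20125 / 46288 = 0.43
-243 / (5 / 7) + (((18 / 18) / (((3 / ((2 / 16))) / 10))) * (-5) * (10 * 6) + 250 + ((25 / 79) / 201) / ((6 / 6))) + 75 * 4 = 6732821 / 79395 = 84.80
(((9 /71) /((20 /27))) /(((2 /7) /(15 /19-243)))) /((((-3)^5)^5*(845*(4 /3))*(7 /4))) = 59 /679419311559300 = 0.00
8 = 8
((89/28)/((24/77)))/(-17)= -979/1632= -0.60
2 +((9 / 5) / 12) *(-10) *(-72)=110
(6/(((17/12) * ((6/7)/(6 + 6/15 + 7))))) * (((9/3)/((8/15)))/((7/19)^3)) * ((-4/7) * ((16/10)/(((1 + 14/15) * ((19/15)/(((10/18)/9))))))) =-29024400/169099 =-171.64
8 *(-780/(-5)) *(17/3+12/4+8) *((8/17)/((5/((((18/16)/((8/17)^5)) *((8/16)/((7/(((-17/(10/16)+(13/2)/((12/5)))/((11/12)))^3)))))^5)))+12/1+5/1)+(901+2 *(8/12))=-8242236244203350148262682350303354847611487579111254997821350470005233153712904314449869/3259202576134526805730085554128049826419231948800000000000000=-2528911919914714655559298000.00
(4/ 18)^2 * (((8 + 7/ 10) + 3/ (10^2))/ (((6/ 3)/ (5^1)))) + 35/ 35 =187/ 90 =2.08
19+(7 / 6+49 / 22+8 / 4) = 24.39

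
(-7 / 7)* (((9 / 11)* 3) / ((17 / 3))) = -81 / 187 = -0.43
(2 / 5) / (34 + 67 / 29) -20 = -19.99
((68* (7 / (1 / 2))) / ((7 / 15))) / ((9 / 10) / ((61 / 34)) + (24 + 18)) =207400 / 4321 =48.00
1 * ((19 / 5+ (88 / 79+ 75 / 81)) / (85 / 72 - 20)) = -498256 / 1605675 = -0.31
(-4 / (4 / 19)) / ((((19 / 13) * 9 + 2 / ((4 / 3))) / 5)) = -2470 / 381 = -6.48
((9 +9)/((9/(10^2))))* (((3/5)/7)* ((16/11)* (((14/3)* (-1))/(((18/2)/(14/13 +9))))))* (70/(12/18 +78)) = -2934400/25311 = -115.93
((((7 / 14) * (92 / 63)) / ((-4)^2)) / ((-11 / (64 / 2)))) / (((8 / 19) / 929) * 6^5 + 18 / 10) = -8119460 / 325640007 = -0.02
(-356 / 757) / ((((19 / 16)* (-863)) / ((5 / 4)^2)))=8900 / 12412529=0.00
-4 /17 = -0.24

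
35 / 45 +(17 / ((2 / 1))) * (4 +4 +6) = 1078 / 9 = 119.78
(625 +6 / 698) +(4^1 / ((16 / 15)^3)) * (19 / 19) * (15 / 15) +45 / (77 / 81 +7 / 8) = 276053024461 / 422775808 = 652.95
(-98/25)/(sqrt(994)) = -7 * sqrt(994)/1775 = -0.12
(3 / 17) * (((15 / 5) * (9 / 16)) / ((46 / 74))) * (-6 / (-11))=8991 / 34408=0.26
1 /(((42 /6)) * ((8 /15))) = 15 /56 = 0.27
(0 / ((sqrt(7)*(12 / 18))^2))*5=0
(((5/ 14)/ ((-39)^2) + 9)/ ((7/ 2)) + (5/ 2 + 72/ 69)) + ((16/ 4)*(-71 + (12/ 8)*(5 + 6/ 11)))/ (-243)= 7.15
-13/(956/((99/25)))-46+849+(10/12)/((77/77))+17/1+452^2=14707446689/71700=205124.78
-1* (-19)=19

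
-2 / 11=-0.18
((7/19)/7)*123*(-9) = -58.26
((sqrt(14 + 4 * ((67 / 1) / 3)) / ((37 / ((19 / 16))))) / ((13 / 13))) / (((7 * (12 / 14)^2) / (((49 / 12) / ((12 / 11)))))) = 71687 * sqrt(930) / 9206784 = 0.24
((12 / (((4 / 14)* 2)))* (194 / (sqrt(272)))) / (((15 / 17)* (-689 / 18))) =-6111* sqrt(17) / 3445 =-7.31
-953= -953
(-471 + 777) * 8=2448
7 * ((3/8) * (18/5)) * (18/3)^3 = 10206/5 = 2041.20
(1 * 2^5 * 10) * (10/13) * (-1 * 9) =-28800/13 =-2215.38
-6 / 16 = -3 / 8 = -0.38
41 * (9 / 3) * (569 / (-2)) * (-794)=27784839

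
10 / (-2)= -5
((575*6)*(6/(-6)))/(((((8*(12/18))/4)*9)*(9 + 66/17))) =-9775/438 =-22.32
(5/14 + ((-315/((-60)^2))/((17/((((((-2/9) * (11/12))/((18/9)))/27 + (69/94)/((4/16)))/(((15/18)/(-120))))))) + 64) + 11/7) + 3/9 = 620069249/9060660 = 68.44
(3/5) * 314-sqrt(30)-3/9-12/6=2791/15-sqrt(30)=180.59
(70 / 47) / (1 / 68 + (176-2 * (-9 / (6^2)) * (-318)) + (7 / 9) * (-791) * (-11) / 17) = 42840 / 11939927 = 0.00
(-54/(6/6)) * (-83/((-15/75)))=-22410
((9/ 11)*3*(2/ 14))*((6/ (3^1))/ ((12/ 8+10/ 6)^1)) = 324/ 1463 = 0.22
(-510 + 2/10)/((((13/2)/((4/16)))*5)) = -2549/650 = -3.92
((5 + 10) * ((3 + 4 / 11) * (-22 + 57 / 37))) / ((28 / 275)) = -283875 / 28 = -10138.39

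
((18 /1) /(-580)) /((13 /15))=-27 /754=-0.04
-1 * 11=-11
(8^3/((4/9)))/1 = 1152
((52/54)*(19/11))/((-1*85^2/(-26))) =12844/2145825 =0.01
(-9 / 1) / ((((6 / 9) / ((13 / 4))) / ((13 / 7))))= -4563 / 56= -81.48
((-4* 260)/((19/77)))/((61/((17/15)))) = -78.31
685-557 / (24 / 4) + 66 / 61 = 217129 / 366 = 593.25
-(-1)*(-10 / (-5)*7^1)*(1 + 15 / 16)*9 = 1953 / 8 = 244.12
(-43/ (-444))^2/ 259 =0.00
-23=-23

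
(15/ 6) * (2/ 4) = 1.25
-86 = -86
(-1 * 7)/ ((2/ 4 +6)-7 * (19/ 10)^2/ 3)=2100/ 577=3.64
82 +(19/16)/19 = 1313/16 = 82.06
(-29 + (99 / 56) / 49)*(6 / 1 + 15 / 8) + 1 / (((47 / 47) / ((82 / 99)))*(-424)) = -3753174515 / 16454592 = -228.09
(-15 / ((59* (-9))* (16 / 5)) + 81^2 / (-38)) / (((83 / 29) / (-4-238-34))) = 6196363967 / 372172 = 16649.19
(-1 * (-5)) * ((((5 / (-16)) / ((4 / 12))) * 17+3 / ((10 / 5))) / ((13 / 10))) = -55.53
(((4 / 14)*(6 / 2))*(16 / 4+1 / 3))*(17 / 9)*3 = 442 / 21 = 21.05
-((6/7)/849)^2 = -4/3924361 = -0.00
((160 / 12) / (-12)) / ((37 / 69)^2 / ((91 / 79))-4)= 481390 / 1624853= 0.30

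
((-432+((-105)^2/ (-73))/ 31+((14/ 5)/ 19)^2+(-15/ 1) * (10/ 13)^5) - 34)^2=12968305402132982010073864335921/ 57503867155928480534625625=225520.58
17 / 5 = 3.40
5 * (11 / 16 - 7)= -505 / 16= -31.56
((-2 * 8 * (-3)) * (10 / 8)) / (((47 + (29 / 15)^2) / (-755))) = -2548125 / 2854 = -892.83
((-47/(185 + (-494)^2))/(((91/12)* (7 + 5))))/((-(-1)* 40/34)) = -799/444482220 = -0.00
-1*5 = -5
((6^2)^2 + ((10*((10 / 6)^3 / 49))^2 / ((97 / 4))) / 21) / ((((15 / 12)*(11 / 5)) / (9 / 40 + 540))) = 2310395397104 / 9074835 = 254593.65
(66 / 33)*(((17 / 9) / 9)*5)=2.10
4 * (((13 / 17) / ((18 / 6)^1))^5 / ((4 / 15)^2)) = 9282325 / 153344556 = 0.06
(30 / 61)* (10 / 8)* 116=4350 / 61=71.31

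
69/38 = 1.82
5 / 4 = 1.25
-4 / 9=-0.44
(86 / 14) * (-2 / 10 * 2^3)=-344 / 35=-9.83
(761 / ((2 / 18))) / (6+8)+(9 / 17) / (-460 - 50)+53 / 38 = 188574991 / 384370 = 490.61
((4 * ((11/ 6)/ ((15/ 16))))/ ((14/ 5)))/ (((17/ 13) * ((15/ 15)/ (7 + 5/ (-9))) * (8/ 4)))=66352/ 9639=6.88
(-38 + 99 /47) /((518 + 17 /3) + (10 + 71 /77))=-389697 /5804030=-0.07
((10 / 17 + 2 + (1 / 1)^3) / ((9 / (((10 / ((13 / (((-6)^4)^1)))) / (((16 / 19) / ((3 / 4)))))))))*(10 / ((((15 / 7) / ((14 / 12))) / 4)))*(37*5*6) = 1891140300 / 221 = 8557195.93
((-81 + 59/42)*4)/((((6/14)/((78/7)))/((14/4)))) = -86918/3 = -28972.67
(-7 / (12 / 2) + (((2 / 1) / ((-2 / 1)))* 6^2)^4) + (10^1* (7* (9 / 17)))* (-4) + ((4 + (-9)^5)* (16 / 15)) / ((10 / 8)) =830831581 / 510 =1629081.53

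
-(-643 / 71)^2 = -413449 / 5041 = -82.02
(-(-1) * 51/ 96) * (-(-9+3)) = 3.19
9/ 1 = 9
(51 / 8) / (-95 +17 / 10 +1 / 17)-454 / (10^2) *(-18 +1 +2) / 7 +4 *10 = 110202937 / 2219140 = 49.66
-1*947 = -947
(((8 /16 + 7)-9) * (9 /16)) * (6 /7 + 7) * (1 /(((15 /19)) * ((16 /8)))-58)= 170379 /448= 380.31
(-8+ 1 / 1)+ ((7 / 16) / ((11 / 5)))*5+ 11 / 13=-11805 / 2288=-5.16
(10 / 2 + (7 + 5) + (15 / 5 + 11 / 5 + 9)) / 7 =4.46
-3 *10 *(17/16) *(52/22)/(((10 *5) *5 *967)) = -663/2127400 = -0.00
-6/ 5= -1.20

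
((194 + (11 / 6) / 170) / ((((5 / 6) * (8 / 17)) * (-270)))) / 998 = -197891 / 107784000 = -0.00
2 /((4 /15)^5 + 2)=759375 /759887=1.00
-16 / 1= -16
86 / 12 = 43 / 6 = 7.17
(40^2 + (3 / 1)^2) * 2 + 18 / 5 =16108 / 5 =3221.60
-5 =-5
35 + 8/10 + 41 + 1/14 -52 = 1741/70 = 24.87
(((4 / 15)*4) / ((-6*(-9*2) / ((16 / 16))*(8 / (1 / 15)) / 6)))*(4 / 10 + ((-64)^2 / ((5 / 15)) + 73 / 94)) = 5775913 / 951750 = 6.07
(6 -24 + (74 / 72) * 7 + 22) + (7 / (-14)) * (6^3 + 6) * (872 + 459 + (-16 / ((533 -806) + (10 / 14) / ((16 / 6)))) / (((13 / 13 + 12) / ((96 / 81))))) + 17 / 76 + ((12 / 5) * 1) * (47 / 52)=-50156433953719 / 339518790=-147728.01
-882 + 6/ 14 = -6171/ 7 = -881.57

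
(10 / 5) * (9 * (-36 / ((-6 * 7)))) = 108 / 7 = 15.43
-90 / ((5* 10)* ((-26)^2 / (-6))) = 27 / 1690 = 0.02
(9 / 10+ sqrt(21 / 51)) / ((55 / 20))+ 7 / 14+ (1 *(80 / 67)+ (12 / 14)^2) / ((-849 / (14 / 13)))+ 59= 4 *sqrt(119) / 187+ 34064186053 / 569398830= 60.06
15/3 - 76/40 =31/10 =3.10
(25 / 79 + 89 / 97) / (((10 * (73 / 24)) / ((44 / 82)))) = 2496384 / 114676795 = 0.02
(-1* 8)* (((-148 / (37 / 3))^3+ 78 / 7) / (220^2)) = 6009 / 21175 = 0.28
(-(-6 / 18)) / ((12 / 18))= 0.50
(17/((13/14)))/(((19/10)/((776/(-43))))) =-1846880/10621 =-173.89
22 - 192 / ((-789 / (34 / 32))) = 5854 / 263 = 22.26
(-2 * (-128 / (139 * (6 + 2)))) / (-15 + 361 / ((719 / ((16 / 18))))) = -207072 / 13090603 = -0.02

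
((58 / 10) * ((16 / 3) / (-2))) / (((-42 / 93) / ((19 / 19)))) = 34.25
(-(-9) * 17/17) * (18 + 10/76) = 6201/38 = 163.18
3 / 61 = 0.05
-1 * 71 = -71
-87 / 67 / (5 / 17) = -1479 / 335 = -4.41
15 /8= 1.88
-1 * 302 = -302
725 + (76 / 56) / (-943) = 725.00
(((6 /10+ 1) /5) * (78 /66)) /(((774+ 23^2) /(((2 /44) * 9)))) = 0.00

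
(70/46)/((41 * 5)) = 7/943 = 0.01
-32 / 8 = -4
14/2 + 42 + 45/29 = 1466/29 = 50.55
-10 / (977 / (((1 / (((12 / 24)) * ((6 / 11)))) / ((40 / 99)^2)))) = -35937 / 156320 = -0.23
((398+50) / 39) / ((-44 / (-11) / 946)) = 105952 / 39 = 2716.72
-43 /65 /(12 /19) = -817 /780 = -1.05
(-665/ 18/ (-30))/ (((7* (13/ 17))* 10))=323/ 14040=0.02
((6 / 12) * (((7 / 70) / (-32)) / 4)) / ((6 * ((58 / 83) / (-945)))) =5229 / 59392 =0.09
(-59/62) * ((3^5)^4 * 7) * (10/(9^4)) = -1097425665/31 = -35400827.90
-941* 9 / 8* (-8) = 8469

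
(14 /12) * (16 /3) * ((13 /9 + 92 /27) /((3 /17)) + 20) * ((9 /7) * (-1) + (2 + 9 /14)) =292372 /729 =401.06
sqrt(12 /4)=sqrt(3)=1.73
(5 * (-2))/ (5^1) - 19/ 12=-43/ 12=-3.58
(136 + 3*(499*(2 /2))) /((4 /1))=1633 /4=408.25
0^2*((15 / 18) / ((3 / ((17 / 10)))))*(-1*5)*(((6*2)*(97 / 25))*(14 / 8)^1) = 0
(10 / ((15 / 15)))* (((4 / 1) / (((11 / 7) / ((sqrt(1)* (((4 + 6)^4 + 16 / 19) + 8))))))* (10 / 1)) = 48406400 / 19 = 2547705.26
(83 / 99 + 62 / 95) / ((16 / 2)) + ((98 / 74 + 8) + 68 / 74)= 29034811 / 2783880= 10.43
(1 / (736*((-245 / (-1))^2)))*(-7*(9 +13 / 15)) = -37 / 23667000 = -0.00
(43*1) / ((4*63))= 43 / 252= 0.17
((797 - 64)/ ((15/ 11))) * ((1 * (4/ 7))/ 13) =32252/ 1365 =23.63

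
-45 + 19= -26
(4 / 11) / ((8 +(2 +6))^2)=1 / 704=0.00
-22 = -22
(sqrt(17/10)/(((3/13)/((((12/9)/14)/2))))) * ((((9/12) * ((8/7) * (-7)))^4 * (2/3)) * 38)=8833.33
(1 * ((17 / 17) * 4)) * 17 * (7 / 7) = 68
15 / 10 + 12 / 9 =17 / 6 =2.83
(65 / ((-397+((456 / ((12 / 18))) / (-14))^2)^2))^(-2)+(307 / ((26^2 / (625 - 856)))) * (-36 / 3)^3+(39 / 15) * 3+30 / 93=3712142312.90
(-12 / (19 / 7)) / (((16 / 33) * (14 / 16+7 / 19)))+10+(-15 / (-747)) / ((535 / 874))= 23974 / 8881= 2.70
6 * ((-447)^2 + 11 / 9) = 3596584 / 3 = 1198861.33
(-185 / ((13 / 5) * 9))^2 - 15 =650290 / 13689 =47.50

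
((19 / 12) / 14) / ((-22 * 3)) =-19 / 11088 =-0.00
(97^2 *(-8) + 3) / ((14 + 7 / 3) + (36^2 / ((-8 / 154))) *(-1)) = -225807 / 74893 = -3.02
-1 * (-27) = 27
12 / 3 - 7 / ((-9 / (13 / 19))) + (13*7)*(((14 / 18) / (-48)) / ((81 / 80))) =127810 / 41553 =3.08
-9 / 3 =-3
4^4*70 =17920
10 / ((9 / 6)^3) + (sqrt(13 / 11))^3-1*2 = 26 / 27 + 13*sqrt(143) / 121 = 2.25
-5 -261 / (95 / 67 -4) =16622 / 173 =96.08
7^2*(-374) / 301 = -2618 / 43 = -60.88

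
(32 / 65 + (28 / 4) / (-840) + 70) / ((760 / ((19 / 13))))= 0.14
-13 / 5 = -2.60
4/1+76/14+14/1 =164/7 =23.43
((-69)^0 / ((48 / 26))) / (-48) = -13 / 1152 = -0.01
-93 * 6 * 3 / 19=-1674 / 19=-88.11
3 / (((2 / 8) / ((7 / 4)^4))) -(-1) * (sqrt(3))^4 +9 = 8355 / 64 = 130.55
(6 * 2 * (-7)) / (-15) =28 / 5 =5.60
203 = 203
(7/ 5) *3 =21/ 5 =4.20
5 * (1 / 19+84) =7985 / 19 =420.26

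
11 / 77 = 1 / 7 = 0.14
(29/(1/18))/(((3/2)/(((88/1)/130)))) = 15312/65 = 235.57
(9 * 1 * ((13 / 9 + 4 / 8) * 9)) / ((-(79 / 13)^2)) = -53235 / 12482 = -4.26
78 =78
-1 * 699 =-699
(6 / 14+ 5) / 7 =38 / 49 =0.78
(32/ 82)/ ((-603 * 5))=-16/ 123615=-0.00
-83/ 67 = -1.24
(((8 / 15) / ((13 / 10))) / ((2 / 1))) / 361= 8 / 14079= 0.00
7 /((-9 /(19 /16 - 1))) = -7 /48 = -0.15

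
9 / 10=0.90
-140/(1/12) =-1680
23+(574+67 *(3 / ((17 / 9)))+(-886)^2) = 13356890 / 17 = 785699.41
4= 4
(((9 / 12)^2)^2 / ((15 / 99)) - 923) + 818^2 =855299953 / 1280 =668203.09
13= 13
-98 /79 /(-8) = 49 /316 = 0.16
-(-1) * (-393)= -393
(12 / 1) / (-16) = -3 / 4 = -0.75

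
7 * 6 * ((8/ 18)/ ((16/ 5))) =5.83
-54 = -54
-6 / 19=-0.32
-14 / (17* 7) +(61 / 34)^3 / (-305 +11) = -1586437 / 11555376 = -0.14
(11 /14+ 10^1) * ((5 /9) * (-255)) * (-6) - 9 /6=128329 /14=9166.36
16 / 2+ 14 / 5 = 54 / 5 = 10.80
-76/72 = -19/18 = -1.06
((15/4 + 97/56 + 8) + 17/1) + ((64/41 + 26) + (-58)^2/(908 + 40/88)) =1416698315/22943928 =61.75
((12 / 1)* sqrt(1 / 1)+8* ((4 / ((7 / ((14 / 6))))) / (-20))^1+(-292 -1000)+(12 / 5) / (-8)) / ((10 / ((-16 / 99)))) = 6148 / 297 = 20.70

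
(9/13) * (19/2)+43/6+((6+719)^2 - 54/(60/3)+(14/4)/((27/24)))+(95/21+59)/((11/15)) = 47362635347/90090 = 525725.78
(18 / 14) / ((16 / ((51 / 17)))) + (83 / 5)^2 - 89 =523043 / 2800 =186.80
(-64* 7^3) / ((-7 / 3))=9408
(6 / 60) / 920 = 0.00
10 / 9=1.11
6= 6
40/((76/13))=130/19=6.84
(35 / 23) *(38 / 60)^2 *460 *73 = 184471 / 9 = 20496.78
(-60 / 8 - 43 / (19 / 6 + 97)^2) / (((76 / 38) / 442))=-1198065531 / 722402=-1658.45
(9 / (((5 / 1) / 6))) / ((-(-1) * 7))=54 / 35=1.54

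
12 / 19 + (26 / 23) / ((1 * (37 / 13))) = 16634 / 16169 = 1.03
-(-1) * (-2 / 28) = -1 / 14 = -0.07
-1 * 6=-6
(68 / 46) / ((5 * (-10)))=-17 / 575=-0.03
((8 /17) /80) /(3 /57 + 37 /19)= 1 /340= 0.00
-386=-386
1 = 1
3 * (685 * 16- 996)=29892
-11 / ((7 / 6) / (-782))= 51612 / 7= 7373.14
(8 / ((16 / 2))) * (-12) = -12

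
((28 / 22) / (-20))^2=49 / 12100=0.00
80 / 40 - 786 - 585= -1369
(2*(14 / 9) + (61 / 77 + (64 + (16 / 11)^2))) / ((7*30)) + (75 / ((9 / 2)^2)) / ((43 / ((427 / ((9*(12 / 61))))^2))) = 100569381976219 / 20072487204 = 5010.31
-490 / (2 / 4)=-980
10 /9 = 1.11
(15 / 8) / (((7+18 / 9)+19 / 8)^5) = 61440 / 6240321451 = 0.00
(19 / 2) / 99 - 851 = -168479 / 198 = -850.90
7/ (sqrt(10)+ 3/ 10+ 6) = 4410/ 2969 - 700 * sqrt(10)/ 2969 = 0.74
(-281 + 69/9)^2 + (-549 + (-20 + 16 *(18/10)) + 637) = 74807.91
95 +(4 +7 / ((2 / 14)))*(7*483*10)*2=3583955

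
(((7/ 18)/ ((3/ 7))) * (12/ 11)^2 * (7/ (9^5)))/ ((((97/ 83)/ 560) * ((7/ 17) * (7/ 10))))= 442489600/ 2079174339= 0.21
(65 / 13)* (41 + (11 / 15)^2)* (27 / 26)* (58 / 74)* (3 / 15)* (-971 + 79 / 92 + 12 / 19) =-688983199353 / 21019700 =-32777.97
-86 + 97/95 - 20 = -9973/95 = -104.98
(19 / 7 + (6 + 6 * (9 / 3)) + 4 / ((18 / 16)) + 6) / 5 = 457 / 63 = 7.25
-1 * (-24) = 24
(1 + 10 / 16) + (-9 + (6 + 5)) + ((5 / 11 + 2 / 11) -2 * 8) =-1033 / 88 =-11.74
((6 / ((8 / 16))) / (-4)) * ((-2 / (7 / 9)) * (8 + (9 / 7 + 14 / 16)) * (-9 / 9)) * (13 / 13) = -15363 / 196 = -78.38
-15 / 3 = -5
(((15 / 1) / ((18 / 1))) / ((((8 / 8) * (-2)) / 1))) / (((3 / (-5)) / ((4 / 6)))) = 25 / 54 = 0.46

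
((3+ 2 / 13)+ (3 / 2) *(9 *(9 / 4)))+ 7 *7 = 8583 / 104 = 82.53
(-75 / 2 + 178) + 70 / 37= 10537 / 74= 142.39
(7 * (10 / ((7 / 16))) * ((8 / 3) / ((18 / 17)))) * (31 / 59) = 337280 / 1593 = 211.73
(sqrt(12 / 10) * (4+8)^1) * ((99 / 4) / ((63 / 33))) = 1089 * sqrt(30) / 35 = 170.42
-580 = -580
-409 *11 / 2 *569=-2559931 / 2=-1279965.50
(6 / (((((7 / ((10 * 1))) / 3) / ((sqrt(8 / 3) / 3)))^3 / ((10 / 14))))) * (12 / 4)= 160000 * sqrt(6) / 2401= 163.23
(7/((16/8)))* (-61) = -427/2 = -213.50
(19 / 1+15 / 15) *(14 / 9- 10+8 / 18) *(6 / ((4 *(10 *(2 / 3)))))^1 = -36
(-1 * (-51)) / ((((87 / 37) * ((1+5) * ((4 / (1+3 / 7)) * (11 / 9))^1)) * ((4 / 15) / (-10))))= -707625 / 17864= -39.61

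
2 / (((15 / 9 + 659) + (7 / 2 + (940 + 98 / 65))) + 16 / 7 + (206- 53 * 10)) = 5460 / 3505211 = 0.00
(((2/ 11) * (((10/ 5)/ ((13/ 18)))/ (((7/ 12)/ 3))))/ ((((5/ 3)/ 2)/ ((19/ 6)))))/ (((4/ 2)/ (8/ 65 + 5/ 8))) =1197342/ 325325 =3.68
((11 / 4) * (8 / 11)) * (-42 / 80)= -21 / 20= -1.05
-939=-939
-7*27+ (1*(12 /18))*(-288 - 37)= -1217 /3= -405.67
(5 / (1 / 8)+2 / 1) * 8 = 336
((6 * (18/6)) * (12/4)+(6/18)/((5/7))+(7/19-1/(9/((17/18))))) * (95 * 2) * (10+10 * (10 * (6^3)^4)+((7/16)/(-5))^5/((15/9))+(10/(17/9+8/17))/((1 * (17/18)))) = 1084444672869995373760366009643/479084544000000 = 2263576828873851.91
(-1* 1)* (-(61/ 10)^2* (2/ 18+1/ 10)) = 70699/ 9000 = 7.86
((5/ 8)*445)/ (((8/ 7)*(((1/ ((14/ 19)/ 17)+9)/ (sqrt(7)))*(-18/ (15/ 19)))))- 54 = -54- 545125*sqrt(7)/ 1637952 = -54.88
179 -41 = 138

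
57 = 57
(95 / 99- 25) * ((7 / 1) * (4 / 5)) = -13328 / 99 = -134.63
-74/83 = -0.89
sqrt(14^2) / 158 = 7 / 79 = 0.09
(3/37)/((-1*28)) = -3/1036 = -0.00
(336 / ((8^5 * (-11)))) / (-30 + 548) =-3 / 1667072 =-0.00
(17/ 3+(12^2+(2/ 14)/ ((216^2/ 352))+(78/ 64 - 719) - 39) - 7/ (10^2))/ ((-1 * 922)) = 2478765943/ 3763972800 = 0.66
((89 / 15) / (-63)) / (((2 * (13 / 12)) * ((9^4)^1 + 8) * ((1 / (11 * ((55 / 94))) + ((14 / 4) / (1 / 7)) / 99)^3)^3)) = -8520369053820118622588847315600000000 / 359790228181720024933647244584742923833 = -0.02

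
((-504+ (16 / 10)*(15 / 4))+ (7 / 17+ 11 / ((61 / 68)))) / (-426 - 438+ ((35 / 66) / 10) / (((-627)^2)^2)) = 10267302450059741196 / 18278333346397797157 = 0.56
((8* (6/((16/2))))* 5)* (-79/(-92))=1185/46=25.76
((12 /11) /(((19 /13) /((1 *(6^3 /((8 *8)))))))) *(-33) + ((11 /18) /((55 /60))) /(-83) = -786667 /9462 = -83.14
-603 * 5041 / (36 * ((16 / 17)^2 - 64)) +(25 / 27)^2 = 23734158569 / 17729280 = 1338.70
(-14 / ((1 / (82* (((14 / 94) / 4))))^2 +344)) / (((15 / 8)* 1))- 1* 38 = -4041293842 / 106289145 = -38.02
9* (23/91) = 207/91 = 2.27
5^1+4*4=21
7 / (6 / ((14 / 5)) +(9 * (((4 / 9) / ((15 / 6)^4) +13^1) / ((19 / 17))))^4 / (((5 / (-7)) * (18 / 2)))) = -43847321319580078125 / 117428893641960636684968014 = -0.00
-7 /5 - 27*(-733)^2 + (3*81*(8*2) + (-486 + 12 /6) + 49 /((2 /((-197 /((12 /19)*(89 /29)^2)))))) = -13786543374643 /950520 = -14504211.77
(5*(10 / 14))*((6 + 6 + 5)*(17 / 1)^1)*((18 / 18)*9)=65025 / 7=9289.29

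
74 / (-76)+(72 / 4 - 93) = -2887 / 38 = -75.97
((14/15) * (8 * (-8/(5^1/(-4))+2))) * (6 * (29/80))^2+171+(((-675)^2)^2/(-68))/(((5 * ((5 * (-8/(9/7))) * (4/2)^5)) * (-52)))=-44856420967089/3960320000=-11326.46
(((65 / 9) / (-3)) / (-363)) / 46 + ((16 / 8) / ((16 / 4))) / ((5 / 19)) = 2141681 / 1127115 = 1.90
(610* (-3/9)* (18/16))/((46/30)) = -13725/92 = -149.18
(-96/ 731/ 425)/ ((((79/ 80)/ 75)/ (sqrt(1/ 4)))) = -11520/ 981733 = -0.01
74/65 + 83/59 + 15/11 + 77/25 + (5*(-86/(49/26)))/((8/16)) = -4644050679/10335325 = -449.34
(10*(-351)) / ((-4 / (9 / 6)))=5265 / 4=1316.25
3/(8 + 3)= 0.27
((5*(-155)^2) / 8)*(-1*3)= -360375 / 8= -45046.88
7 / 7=1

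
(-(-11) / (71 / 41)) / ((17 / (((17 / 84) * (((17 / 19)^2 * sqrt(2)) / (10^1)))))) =130339 * sqrt(2) / 21530040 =0.01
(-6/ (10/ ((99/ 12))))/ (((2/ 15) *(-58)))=297/ 464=0.64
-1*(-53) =53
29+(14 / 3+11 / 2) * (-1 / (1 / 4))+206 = 583 / 3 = 194.33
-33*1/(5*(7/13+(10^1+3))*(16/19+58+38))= -741/147200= -0.01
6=6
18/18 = 1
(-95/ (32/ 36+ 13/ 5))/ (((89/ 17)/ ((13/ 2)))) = -33.81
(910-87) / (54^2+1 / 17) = 13991 / 49573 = 0.28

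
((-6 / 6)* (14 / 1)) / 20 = -7 / 10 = -0.70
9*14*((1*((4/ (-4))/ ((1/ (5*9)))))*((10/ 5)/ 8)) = -2835/ 2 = -1417.50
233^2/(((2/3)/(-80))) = -6514680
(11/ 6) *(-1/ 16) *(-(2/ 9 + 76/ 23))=4015/ 9936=0.40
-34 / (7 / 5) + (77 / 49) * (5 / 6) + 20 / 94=-44935 / 1974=-22.76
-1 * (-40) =40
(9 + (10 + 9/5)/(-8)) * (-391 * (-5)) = 117691/8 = 14711.38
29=29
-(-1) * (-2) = -2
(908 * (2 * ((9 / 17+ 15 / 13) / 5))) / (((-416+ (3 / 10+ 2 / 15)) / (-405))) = 1641591360 / 2755207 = 595.81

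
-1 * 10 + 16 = 6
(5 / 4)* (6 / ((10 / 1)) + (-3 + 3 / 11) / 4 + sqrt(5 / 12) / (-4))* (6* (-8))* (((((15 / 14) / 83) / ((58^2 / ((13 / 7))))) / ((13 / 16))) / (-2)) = -75* sqrt(15) / 6840694 - 810 / 37623817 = -0.00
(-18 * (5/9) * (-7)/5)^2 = 196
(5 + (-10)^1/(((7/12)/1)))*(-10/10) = 85/7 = 12.14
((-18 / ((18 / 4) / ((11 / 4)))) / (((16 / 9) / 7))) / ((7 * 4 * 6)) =-33 / 128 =-0.26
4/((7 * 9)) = 4/63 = 0.06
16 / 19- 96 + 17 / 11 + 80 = -2845 / 209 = -13.61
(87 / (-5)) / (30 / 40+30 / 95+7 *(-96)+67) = 6612 / 229495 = 0.03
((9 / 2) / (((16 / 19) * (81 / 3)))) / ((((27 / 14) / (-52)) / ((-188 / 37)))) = 81263 / 2997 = 27.11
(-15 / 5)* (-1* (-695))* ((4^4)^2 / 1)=-136642560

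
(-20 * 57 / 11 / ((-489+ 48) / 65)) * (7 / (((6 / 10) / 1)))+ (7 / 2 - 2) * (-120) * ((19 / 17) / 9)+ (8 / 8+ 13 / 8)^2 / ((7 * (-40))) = 155.83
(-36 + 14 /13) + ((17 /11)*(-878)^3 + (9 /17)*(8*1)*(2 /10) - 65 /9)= -114429308555701 /109395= -1046019548.93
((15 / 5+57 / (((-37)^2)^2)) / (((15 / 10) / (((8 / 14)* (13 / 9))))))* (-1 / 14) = -13922480 / 118072143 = -0.12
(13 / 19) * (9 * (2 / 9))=26 / 19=1.37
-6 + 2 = -4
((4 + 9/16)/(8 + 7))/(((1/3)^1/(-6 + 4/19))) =-803/152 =-5.28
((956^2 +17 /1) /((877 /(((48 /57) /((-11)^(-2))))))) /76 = 442353252 /316597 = 1397.21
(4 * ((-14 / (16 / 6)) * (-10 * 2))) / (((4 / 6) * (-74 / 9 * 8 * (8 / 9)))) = -25515 / 2368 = -10.77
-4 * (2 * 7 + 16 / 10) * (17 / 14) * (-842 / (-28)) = -558246 / 245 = -2278.56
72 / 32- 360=-1431 / 4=-357.75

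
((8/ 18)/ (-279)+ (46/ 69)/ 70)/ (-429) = -697/ 37702665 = -0.00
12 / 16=3 / 4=0.75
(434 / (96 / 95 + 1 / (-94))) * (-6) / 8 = -2906715 / 8929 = -325.54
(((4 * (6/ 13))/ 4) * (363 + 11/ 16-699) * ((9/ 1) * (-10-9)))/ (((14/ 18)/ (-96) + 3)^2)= 51363497088/ 17373785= 2956.38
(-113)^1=-113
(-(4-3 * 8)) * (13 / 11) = 260 / 11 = 23.64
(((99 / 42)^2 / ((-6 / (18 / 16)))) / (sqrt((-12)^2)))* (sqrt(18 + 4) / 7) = -1089* sqrt(22) / 87808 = -0.06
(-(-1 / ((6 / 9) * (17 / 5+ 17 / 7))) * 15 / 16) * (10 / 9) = 875 / 3264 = 0.27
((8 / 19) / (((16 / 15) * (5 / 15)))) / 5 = 9 / 38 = 0.24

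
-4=-4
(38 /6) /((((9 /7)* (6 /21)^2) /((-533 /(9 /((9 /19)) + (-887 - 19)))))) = 3473561 /95796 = 36.26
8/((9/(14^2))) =1568/9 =174.22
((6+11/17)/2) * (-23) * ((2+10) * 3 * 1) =-46782/17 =-2751.88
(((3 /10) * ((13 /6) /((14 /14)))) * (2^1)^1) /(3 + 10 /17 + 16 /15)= 663 /2374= 0.28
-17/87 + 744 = 64711/87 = 743.80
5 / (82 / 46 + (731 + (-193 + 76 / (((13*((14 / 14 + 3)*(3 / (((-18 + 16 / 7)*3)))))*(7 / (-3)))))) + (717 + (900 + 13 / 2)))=146510 / 63676927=0.00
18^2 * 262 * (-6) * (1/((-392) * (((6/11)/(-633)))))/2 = -73884393/98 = -753922.38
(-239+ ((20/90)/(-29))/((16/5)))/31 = -499037/64728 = -7.71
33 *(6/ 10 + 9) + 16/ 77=122048/ 385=317.01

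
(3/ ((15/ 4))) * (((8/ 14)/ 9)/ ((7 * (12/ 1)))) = 4/ 6615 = 0.00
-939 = -939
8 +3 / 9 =25 / 3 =8.33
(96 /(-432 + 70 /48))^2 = 5308416 /106770889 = 0.05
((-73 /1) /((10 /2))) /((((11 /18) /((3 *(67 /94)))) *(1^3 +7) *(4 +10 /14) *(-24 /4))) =102711 /454960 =0.23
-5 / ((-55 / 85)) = 85 / 11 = 7.73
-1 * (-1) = 1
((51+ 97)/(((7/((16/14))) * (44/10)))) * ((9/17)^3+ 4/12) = 21016000/7944321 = 2.65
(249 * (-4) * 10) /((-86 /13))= 64740 /43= 1505.58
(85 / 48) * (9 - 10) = -85 / 48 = -1.77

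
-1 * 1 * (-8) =8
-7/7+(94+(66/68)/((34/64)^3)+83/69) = 580192868/5762949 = 100.68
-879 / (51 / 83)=-24319 / 17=-1430.53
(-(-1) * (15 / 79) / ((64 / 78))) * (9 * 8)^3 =6823440 / 79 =86372.66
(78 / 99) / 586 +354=3422839 / 9669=354.00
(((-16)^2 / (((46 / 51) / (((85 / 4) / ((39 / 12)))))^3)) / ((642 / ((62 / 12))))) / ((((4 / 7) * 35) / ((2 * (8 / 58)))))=897917566800 / 82945979597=10.83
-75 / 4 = -18.75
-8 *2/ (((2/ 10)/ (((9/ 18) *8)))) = -320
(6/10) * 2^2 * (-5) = -12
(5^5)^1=3125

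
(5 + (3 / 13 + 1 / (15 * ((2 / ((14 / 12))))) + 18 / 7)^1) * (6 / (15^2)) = 128437 / 614250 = 0.21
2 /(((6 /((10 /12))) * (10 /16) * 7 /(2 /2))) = 4 /63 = 0.06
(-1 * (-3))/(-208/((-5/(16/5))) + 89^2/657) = 49275/2384521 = 0.02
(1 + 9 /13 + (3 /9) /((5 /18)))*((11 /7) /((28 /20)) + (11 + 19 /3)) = 510044 /9555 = 53.38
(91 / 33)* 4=364 / 33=11.03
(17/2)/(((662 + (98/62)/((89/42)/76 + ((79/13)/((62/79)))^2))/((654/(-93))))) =-57622035079267/638190217985230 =-0.09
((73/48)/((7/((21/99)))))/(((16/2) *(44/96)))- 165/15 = -63815/5808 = -10.99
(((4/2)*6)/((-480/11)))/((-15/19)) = 209/600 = 0.35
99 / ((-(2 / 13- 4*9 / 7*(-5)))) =-819 / 214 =-3.83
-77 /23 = -3.35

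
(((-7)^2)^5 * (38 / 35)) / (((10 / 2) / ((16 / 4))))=6133748264 / 25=245349930.56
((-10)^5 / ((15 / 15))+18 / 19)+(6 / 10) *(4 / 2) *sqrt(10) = -1899982 / 19+6 *sqrt(10) / 5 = -99995.26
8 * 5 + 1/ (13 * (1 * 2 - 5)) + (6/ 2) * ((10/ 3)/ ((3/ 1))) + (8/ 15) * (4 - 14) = 1481/ 39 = 37.97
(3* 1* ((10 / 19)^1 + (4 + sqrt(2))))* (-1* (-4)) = 12* sqrt(2) + 1032 / 19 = 71.29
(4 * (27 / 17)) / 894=18 / 2533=0.01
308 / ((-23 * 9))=-308 / 207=-1.49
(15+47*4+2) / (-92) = -205 / 92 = -2.23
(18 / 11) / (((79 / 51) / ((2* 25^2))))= 1147500 / 869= 1320.48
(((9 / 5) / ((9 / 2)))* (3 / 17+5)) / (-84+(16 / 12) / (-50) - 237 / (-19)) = -50160 / 1733371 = -0.03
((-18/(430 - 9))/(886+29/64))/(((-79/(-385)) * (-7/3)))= 63360/628960949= 0.00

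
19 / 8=2.38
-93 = -93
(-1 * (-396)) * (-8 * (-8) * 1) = 25344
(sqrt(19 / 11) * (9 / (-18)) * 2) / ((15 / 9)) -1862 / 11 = -1862 / 11 -3 * sqrt(209) / 55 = -170.06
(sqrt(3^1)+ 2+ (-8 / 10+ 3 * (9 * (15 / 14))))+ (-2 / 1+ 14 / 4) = sqrt(3)+ 1107 / 35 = 33.36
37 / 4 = 9.25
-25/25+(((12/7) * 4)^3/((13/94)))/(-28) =-2630125/31213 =-84.26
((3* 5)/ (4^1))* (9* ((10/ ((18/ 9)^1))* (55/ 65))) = 7425/ 52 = 142.79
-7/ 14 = -1/ 2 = -0.50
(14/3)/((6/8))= 56/9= 6.22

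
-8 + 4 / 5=-36 / 5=-7.20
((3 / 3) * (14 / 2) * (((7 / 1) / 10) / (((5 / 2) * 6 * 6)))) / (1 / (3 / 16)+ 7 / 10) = 49 / 5430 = 0.01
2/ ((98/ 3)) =3/ 49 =0.06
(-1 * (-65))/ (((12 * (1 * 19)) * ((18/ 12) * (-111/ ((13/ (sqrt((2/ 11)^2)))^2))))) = -8.75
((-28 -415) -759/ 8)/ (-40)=4303/ 320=13.45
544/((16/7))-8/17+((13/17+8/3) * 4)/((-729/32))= 8808706/37179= 236.93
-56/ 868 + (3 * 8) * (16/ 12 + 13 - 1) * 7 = 69438/ 31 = 2239.94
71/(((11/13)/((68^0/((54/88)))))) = 3692/27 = 136.74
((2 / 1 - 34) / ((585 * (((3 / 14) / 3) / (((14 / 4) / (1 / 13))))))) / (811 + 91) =-784 / 20295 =-0.04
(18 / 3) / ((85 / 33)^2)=6534 / 7225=0.90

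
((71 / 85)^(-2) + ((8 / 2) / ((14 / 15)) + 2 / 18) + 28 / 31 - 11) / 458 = -42005987 / 4509043434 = -0.01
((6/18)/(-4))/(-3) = 1/36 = 0.03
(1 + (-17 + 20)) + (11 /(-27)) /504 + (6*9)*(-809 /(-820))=159776077 /2789640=57.27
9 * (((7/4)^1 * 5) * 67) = 21105/4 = 5276.25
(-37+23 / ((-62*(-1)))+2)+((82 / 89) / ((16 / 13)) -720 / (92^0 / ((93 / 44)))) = -377711179 / 242792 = -1555.70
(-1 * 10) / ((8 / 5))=-25 / 4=-6.25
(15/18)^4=625/1296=0.48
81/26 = 3.12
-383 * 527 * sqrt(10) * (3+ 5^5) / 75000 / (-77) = 78919831 * sqrt(10) / 721875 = 345.72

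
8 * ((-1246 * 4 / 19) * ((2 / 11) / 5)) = -79744 / 1045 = -76.31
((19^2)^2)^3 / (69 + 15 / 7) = 15493204433463127 / 498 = 31110852276030.38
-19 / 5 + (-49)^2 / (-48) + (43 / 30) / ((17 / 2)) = -72967 / 1360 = -53.65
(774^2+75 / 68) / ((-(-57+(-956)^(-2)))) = 9307808229612 / 885603967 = 10510.12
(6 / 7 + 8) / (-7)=-1.27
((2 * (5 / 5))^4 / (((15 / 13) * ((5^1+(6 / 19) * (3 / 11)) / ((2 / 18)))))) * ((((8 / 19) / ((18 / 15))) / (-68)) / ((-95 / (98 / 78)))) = 8624 / 417169035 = 0.00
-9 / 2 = -4.50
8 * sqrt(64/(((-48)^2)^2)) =1/36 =0.03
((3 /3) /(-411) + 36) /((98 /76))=562210 /20139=27.92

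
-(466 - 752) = 286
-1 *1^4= -1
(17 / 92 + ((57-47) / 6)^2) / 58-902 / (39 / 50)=-721928911 / 624312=-1156.36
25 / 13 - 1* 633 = -8204 / 13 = -631.08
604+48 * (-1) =556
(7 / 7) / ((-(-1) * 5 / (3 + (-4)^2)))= 19 / 5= 3.80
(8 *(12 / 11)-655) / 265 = -7109 / 2915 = -2.44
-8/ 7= -1.14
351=351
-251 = -251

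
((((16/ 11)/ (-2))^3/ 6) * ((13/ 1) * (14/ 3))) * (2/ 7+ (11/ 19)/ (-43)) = -1151488/ 1087427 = -1.06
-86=-86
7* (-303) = -2121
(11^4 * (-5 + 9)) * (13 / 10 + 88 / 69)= 52034114 / 345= 150823.52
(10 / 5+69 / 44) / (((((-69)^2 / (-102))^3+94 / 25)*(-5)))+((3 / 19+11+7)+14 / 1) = 32.16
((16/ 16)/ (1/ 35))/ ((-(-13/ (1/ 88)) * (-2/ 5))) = -175/ 2288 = -0.08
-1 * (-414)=414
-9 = -9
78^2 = 6084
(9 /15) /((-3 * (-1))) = 1 /5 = 0.20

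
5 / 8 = 0.62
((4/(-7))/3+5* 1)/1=101/21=4.81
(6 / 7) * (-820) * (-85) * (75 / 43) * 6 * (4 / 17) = 44280000 / 301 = 147109.63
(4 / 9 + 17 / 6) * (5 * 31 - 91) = 1888 / 9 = 209.78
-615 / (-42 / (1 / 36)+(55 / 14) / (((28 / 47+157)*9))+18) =573968430 / 1394320723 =0.41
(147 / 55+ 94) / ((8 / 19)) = 101023 / 440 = 229.60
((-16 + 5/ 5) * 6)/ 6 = -15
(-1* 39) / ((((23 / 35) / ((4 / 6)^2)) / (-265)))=482300 / 69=6989.86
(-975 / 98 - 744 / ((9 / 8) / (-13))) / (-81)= -2524691 / 23814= -106.02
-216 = -216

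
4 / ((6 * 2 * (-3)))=-1 / 9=-0.11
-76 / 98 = -38 / 49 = -0.78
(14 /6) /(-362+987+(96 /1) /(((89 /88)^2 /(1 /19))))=0.00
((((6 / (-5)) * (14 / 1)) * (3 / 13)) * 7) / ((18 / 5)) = -98 / 13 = -7.54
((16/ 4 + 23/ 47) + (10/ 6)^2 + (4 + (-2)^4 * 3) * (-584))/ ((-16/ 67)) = 430226765/ 3384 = 127135.57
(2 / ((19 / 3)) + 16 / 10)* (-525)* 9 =-171990 / 19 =-9052.11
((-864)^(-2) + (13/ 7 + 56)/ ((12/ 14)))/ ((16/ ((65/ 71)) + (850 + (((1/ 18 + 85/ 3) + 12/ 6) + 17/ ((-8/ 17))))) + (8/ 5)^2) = 16376256325/ 209689057152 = 0.08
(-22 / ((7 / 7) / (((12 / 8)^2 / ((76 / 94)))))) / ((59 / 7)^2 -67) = -2303 / 152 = -15.15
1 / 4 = 0.25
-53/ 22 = -2.41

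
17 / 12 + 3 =4.42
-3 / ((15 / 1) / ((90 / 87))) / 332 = -0.00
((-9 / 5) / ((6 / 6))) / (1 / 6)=-54 / 5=-10.80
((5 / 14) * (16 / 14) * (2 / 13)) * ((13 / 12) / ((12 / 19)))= 95 / 882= 0.11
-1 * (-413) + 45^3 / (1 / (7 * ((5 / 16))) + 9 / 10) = 1283597 / 19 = 67557.74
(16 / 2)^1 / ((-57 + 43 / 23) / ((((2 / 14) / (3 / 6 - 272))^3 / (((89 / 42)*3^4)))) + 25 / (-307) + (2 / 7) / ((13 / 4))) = 20561632 / 166950748162682232293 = 0.00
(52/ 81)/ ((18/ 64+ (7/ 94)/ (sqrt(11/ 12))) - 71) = -91501091968/ 10079569935243 - 17518592 * sqrt(33)/ 10079569935243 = -0.01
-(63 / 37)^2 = -3969 / 1369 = -2.90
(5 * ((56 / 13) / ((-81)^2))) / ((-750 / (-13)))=28 / 492075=0.00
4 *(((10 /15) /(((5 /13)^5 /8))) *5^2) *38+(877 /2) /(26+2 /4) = 47858511403 /19875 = 2407975.42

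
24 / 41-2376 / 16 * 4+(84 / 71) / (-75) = -43186898 / 72775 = -593.43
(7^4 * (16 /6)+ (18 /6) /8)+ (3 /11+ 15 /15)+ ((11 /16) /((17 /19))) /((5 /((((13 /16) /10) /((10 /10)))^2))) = 7358097293593 /1148928000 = 6404.32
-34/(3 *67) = -34/201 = -0.17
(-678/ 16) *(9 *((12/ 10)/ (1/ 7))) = -64071/ 20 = -3203.55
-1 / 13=-0.08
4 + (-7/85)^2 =28949/7225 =4.01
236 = 236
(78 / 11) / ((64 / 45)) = 1755 / 352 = 4.99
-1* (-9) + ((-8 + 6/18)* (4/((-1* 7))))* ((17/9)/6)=5885/567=10.38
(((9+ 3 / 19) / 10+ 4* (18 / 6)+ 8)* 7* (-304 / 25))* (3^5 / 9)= -6008688 / 125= -48069.50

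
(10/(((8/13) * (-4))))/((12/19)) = -1235/192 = -6.43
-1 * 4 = -4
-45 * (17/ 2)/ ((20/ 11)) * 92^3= -163816488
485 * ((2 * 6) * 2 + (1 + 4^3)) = 43165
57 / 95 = 3 / 5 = 0.60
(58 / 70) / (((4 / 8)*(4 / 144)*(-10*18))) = -58 / 175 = -0.33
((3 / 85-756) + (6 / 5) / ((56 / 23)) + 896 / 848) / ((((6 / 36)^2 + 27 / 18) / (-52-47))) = 7708117059 / 157675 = 48886.11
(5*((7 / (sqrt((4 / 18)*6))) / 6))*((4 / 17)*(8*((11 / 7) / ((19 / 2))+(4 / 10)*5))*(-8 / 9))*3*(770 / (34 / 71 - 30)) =34988800*sqrt(3) / 42313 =1432.24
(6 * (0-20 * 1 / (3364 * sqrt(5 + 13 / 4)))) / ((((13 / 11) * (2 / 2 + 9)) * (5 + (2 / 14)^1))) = -7 * sqrt(33) / 196794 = -0.00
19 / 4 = 4.75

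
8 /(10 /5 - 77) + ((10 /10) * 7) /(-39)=-93 /325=-0.29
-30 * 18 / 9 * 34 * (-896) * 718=1312389120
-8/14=-4/7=-0.57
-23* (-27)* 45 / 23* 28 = 34020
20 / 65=0.31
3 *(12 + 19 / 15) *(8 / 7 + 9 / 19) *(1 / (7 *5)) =8557 / 4655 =1.84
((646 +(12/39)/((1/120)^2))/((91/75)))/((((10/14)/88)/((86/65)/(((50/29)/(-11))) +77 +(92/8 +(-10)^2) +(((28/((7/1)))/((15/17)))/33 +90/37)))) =573957555531736/6096675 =94142718.04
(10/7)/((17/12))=120/119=1.01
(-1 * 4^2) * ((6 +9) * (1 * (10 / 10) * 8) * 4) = -7680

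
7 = 7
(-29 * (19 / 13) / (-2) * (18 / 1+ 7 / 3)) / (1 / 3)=33611 / 26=1292.73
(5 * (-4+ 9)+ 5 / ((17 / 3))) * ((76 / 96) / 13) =1045 / 663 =1.58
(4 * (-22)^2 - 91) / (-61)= -30.25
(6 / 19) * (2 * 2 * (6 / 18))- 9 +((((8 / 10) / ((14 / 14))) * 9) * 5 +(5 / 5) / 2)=1061 / 38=27.92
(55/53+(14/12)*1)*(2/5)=701/795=0.88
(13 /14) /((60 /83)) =1079 /840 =1.28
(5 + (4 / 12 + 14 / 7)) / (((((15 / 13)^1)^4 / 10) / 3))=1256684 / 10125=124.12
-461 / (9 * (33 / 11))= -461 / 27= -17.07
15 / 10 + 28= 59 / 2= 29.50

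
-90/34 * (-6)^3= 9720/17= 571.76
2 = 2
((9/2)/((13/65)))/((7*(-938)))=-45/13132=-0.00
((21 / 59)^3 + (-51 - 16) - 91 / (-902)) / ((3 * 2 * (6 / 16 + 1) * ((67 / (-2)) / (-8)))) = -396314610400 / 204795929019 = -1.94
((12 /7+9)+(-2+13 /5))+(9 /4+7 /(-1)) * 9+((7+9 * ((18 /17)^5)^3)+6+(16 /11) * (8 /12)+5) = 115669786027527900636311 /13224394497975348963660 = 8.75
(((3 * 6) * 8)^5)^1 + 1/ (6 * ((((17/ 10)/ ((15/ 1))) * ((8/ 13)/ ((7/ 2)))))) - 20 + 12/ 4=16841523066579/ 272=61917364215.36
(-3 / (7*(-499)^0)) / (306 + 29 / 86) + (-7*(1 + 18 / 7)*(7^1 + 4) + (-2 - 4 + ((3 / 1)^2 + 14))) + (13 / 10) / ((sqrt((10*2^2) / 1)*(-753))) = -47579328 / 184415 - 13*sqrt(10) / 150600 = -258.00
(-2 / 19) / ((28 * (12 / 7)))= -1 / 456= -0.00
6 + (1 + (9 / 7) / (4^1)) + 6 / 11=2423 / 308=7.87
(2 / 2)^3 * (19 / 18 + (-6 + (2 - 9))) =-215 / 18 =-11.94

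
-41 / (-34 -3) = 41 / 37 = 1.11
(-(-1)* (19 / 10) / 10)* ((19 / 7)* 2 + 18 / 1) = 779 / 175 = 4.45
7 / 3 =2.33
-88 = -88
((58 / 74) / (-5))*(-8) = 232 / 185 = 1.25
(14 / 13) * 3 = 42 / 13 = 3.23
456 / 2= 228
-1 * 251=-251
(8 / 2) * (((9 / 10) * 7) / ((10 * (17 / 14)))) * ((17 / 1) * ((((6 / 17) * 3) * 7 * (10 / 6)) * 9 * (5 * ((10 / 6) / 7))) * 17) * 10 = 793800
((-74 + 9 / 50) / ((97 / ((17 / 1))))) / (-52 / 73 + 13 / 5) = -4580531 / 668330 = -6.85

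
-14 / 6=-7 / 3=-2.33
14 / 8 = 7 / 4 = 1.75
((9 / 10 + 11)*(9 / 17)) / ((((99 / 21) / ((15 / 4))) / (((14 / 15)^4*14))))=3294172 / 61875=53.24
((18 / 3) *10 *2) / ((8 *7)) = 15 / 7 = 2.14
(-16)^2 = 256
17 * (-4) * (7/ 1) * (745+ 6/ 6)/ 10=-177548/ 5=-35509.60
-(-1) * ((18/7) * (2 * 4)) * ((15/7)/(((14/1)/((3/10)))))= 324/343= 0.94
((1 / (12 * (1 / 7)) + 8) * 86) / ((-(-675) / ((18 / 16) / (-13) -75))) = -11528687 / 140400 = -82.11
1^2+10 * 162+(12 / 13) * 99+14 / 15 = 1713.32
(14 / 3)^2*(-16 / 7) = -448 / 9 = -49.78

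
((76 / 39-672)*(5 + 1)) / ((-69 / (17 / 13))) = 888488 / 11661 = 76.19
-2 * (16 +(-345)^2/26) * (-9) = 82689.92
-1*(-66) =66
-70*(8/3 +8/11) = -7840/33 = -237.58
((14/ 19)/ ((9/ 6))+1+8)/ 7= 541/ 399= 1.36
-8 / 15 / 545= -8 / 8175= -0.00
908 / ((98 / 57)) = 25878 / 49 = 528.12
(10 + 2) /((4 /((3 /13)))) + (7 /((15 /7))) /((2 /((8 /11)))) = 4033 /2145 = 1.88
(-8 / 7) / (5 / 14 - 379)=0.00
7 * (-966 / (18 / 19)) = -21413 / 3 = -7137.67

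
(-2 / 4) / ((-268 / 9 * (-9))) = -1 / 536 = -0.00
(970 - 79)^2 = 793881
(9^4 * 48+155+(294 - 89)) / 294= 52548 / 49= 1072.41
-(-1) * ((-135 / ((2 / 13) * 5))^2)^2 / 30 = 5059495467 / 160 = 31621846.67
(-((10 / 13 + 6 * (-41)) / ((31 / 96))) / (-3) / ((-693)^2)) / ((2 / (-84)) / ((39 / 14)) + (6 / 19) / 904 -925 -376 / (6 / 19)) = 876113408 / 3516515026147431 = 0.00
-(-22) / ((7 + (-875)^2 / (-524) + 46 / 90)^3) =-0.00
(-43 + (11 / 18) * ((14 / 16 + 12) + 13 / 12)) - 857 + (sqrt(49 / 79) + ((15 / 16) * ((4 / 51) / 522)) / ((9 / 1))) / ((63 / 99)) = -3987095485 / 4472496 + 11 * sqrt(79) / 79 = -890.23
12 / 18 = 2 / 3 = 0.67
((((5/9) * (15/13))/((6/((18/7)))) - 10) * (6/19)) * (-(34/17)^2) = 21240/1729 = 12.28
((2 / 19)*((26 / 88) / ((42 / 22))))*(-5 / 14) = -65 / 11172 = -0.01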